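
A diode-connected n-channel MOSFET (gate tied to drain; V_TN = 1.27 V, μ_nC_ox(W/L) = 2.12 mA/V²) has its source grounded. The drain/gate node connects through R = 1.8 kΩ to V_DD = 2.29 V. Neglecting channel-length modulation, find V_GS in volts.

With gate tied to drain, V_GS = V_DS ≥ V_GS − V_TN, so the device is in saturation.
KCL at the drain: ½ k_n (V_GS − V_TN)² = (V_DD − V_GS)/R.
Let x = V_GS − 1.27. Then 1.91 x² + x − 1.02 = 0, giving x = 0.515 V (positive root), so V_GS = 1.78 V.
I_D = (V_DD − V_GS)/R = (2.29 − 1.78) / 1.8 = 0.281 mA.

V_GS = 1.78 V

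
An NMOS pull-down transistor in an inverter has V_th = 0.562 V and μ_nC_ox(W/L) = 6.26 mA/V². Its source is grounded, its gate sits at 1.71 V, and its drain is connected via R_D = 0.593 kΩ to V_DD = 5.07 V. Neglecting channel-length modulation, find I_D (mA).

I_D = 4.13 mA

V_GS = V_G = 1.71 V, so V_ov = 1.71 − 0.562 = 1.15 V.
Assume saturation: I_D = ½ k_n V_ov² = 0.5 × 6.26 × 1.15² = 4.13 mA, giving V_DS = V_DD − I_D R_D = 5.07 − 4.13 × 0.593 = 2.62 V.
V_DS = 2.62 V ≥ V_ov = 1.15 V, confirming saturation.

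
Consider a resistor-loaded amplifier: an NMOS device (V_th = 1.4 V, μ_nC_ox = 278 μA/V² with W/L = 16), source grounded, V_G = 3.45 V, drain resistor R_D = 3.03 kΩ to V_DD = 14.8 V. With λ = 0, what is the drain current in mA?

I_D = 4.69 mA

V_GS = V_G = 3.45 V, so V_ov = 3.45 − 1.4 = 2.05 V.
k_n = μ_nC_ox · (W/L) = 4.448 mA/V².
Assume saturation: I_D = ½ k_n V_ov² = 0.5 × 4.448 × 2.05² = 9.35 mA, giving V_DS = V_DD − I_D R_D = 14.8 − 9.35 × 3.03 = -13.5 V.
But -13.5 V < V_ov = 2.05 V, so the device is actually in triode.
In triode I_D = k_n[V_ov V_DS − ½ V_DS²] and I_D = (V_DD − V_DS)/R_D. Equating: 6.74 V_DS² − 28.63 V_DS + 14.8 = 0, giving V_DS = 0.602 V (the root below V_ov).
I_D = (14.8 − 0.602) / 3.03 = 4.69 mA.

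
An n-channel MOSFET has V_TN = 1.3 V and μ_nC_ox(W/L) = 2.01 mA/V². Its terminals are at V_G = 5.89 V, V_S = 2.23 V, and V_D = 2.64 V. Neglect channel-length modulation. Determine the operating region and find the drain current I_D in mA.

V_GS = V_G − V_S = 5.89 − 2.23 = 3.66 V; V_DS = V_D − V_S = 2.64 − 2.23 = 0.41 V.
V_ov = V_GS − V_TN = 3.66 − 1.3 = 2.36 V.
Since V_DS = 0.41 V < V_ov = 2.36 V, the device is in the triode region.
I_D = k_n [V_ov · V_DS − ½ V_DS²] = 2.01 × [2.36 × 0.41 − 0.5 × 0.41²] = 1.78 mA.

Triode; I_D = 1.78 mA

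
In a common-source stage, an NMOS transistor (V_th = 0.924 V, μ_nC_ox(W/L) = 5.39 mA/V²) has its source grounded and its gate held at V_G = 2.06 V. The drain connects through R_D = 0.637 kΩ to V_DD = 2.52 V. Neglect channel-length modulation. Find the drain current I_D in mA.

I_D = 2.90 mA

V_GS = V_G = 2.06 V, so V_ov = 2.06 − 0.924 = 1.14 V.
Assume saturation: I_D = ½ k_n V_ov² = 0.5 × 5.39 × 1.14² = 3.48 mA, giving V_DS = V_DD − I_D R_D = 2.52 − 3.48 × 0.637 = 0.305 V.
But 0.305 V < V_ov = 1.14 V, so the device is actually in triode.
In triode I_D = k_n[V_ov V_DS − ½ V_DS²] and I_D = (V_DD − V_DS)/R_D. Equating: 1.72 V_DS² − 4.9 V_DS + 2.52 = 0, giving V_DS = 0.673 V (the root below V_ov).
I_D = (2.52 − 0.673) / 0.637 = 2.9 mA.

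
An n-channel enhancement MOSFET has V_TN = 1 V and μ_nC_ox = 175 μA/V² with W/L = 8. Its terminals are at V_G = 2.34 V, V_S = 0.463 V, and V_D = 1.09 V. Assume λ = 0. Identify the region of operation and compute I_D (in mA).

V_GS = V_G − V_S = 2.34 − 0.463 = 1.88 V; V_DS = V_D − V_S = 1.09 − 0.463 = 0.627 V.
k_n = μ_nC_ox · (W/L) = 1.4 mA/V².
V_ov = V_GS − V_TN = 1.88 − 1 = 0.877 V.
Since V_DS = 0.627 V < V_ov = 0.877 V, the device is in the triode region.
I_D = k_n [V_ov · V_DS − ½ V_DS²] = 1.4 × [0.877 × 0.627 − 0.5 × 0.627²] = 0.495 mA.

Triode; I_D = 0.495 mA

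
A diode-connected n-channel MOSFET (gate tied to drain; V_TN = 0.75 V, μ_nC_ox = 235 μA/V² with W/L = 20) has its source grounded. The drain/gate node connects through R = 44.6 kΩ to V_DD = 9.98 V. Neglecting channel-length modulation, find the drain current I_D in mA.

I_D = 0.200 mA

With gate tied to drain, V_GS = V_DS ≥ V_GS − V_TN, so the device is in saturation.
k_n = μ_nC_ox · (W/L) = 4.7 mA/V².
KCL at the drain: ½ k_n (V_GS − V_TN)² = (V_DD − V_GS)/R.
Let x = V_GS − 0.75. Then 105 x² + x − 9.23 = 0, giving x = 0.292 V (positive root), so V_GS = 1.04 V.
I_D = (V_DD − V_GS)/R = (9.98 − 1.04) / 44.6 = 0.2 mA.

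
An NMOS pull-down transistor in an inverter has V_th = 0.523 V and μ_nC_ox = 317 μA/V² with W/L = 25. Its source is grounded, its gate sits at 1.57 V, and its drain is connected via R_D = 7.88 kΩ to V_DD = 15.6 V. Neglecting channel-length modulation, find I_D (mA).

V_GS = V_G = 1.57 V, so V_ov = 1.57 − 0.523 = 1.05 V.
k_n = μ_nC_ox · (W/L) = 7.925 mA/V².
Assume saturation: I_D = ½ k_n V_ov² = 0.5 × 7.925 × 1.05² = 4.34 mA, giving V_DS = V_DD − I_D R_D = 15.6 − 4.34 × 7.88 = -18.6 V.
But -18.6 V < V_ov = 1.05 V, so the device is actually in triode.
In triode I_D = k_n[V_ov V_DS − ½ V_DS²] and I_D = (V_DD − V_DS)/R_D. Equating: 31.2 V_DS² − 66.38 V_DS + 15.6 = 0, giving V_DS = 0.269 V (the root below V_ov).
I_D = (15.6 − 0.269) / 7.88 = 1.95 mA.

I_D = 1.95 mA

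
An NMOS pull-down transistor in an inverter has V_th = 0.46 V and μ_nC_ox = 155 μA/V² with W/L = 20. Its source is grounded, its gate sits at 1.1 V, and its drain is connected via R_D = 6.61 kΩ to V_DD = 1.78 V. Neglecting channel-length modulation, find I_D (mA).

V_GS = V_G = 1.1 V, so V_ov = 1.1 − 0.46 = 0.64 V.
k_n = μ_nC_ox · (W/L) = 3.1 mA/V².
Assume saturation: I_D = ½ k_n V_ov² = 0.5 × 3.1 × 0.64² = 0.635 mA, giving V_DS = V_DD − I_D R_D = 1.78 − 0.635 × 6.61 = -2.42 V.
But -2.42 V < V_ov = 0.64 V, so the device is actually in triode.
In triode I_D = k_n[V_ov V_DS − ½ V_DS²] and I_D = (V_DD − V_DS)/R_D. Equating: 10.2 V_DS² − 14.11 V_DS + 1.78 = 0, giving V_DS = 0.14 V (the root below V_ov).
I_D = (1.78 − 0.14) / 6.61 = 0.248 mA.

I_D = 0.248 mA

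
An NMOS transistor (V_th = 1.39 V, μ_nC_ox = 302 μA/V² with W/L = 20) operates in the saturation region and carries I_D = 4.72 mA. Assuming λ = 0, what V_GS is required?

k_n = μ_nC_ox · (W/L) = 6.04 mA/V².
In saturation I_D = ½ k_n (V_GS − V_th)², so V_GS − V_th = √(2 I_D / k_n) = √(2 × 4.72 / 6.04) = 1.25 V.
V_GS = 1.39 + 1.25 = 2.64 V.

V_GS = 2.64 V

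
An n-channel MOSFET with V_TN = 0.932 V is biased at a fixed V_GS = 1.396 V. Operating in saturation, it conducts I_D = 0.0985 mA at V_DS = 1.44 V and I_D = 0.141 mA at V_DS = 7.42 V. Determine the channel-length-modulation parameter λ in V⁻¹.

λ = 0.0805 V⁻¹

With V_GS fixed, I_D ∝ (1 + λ V_DS) in saturation, so I_D2/I_D1 = (1 + λ V_DS2)/(1 + λ V_DS1).
0.141/0.0985 = 1.431 = (1 + 7.42 λ)/(1 + 1.44 λ).
Solving: λ (I_D1 V_DS2 − I_D2 V_DS1) = I_D2 − I_D1, so λ = (0.141 − 0.0985) / (0.0985 × 7.42 − 0.141 × 1.44) = 0.0425 / 0.528 = 0.0805 V⁻¹.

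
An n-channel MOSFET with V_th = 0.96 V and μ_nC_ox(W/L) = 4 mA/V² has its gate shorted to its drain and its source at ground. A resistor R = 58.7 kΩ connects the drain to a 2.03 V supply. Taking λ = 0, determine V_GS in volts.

V_GS = 1.05 V

With gate tied to drain, V_GS = V_DS ≥ V_GS − V_th, so the device is in saturation.
KCL at the drain: ½ k_n (V_GS − V_th)² = (V_DD − V_GS)/R.
Let x = V_GS − 0.96. Then 117 x² + x − 1.07 = 0, giving x = 0.0913 V (positive root), so V_GS = 1.05 V.
I_D = (V_DD − V_GS)/R = (2.03 − 1.05) / 58.7 = 0.0167 mA.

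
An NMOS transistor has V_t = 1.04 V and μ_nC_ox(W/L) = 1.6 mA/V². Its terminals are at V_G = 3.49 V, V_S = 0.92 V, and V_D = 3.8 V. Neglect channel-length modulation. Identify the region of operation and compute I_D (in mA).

Saturation; I_D = 1.87 mA

V_GS = V_G − V_S = 3.49 − 0.92 = 2.57 V; V_DS = V_D − V_S = 3.8 − 0.92 = 2.88 V.
V_ov = V_GS − V_t = 2.57 − 1.04 = 1.53 V.
Since V_DS = 2.88 V ≥ V_ov = 1.53 V, the device is in saturation.
I_D = ½ k_n V_ov² = 0.5 × 1.6 × 1.53² = 1.87 mA.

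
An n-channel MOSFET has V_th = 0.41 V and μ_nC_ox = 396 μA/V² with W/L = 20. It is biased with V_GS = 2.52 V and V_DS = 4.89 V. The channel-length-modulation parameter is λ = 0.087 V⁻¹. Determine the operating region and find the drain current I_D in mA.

k_n = μ_nC_ox · (W/L) = 7.92 mA/V².
V_ov = V_GS − V_th = 2.52 − 0.41 = 2.11 V.
Since V_DS = 4.89 V ≥ V_ov = 2.11 V, the device is in saturation.
I_D = ½ k_n V_ov² (1 + λ V_DS) = 0.5 × 7.92 × 2.11² × (1 + 0.087 × 4.89) = 25.1 mA.

Saturation; I_D = 25.1 mA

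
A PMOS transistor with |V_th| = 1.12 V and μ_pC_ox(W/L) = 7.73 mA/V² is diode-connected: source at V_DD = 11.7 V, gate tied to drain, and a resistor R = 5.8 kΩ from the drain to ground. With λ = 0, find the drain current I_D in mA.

I_D = 1.71 mA

With gate tied to drain, V_SG = V_SD ≥ V_SG − |V_th|, so the device is in saturation.
KCL at the drain: ½ k_p (V_SG − |V_th|)² = (V_DD − V_SG)/R.
Let x = V_SG − 1.12. Then 22.4 x² + x − 10.58 = 0, giving x = 0.665 V (positive root), so V_SG = 1.79 V.
I_D = (V_DD − V_SG)/R = (11.7 − 1.79) / 5.8 = 1.71 mA.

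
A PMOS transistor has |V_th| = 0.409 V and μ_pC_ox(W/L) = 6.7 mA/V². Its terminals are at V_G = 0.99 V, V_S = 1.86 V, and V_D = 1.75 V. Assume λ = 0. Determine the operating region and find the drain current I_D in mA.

Triode; I_D = 0.299 mA

V_SG = V_S − V_G = 1.86 − 0.99 = 0.87 V; V_SD = V_S − V_D = 1.86 − 1.75 = 0.11 V.
V_ov = V_SG − |V_th| = 0.87 − 0.409 = 0.461 V.
Since V_SD = 0.11 V < V_ov = 0.461 V, the device is in the triode region.
I_D = k_p [V_ov · V_SD − ½ V_SD²] = 6.7 × [0.461 × 0.11 − 0.5 × 0.11²] = 0.299 mA.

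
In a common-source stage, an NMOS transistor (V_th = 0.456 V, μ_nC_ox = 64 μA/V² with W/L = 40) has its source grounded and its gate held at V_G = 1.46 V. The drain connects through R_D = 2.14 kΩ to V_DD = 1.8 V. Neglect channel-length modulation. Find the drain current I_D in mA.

V_GS = V_G = 1.46 V, so V_ov = 1.46 − 0.456 = 1 V.
k_n = μ_nC_ox · (W/L) = 2.56 mA/V².
Assume saturation: I_D = ½ k_n V_ov² = 0.5 × 2.56 × 1² = 1.29 mA, giving V_DS = V_DD − I_D R_D = 1.8 − 1.29 × 2.14 = -0.961 V.
But -0.961 V < V_ov = 1 V, so the device is actually in triode.
In triode I_D = k_n[V_ov V_DS − ½ V_DS²] and I_D = (V_DD − V_DS)/R_D. Equating: 2.74 V_DS² − 6.5 V_DS + 1.8 = 0, giving V_DS = 0.32 V (the root below V_ov).
I_D = (1.8 − 0.32) / 2.14 = 0.692 mA.

I_D = 0.692 mA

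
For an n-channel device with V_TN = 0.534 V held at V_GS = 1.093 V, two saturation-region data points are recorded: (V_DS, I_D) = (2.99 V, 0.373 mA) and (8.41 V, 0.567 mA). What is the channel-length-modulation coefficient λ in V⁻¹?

With V_GS fixed, I_D ∝ (1 + λ V_DS) in saturation, so I_D2/I_D1 = (1 + λ V_DS2)/(1 + λ V_DS1).
0.567/0.373 = 1.52 = (1 + 8.41 λ)/(1 + 2.99 λ).
Solving: λ (I_D1 V_DS2 − I_D2 V_DS1) = I_D2 − I_D1, so λ = (0.567 − 0.373) / (0.373 × 8.41 − 0.567 × 2.99) = 0.194 / 1.44 = 0.135 V⁻¹.

λ = 0.135 V⁻¹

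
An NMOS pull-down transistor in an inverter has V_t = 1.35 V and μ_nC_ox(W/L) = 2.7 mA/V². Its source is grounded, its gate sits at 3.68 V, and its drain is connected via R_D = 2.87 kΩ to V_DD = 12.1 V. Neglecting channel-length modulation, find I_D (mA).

I_D = 3.96 mA

V_GS = V_G = 3.68 V, so V_ov = 3.68 − 1.35 = 2.33 V.
Assume saturation: I_D = ½ k_n V_ov² = 0.5 × 2.7 × 2.33² = 7.33 mA, giving V_DS = V_DD − I_D R_D = 12.1 − 7.33 × 2.87 = -8.93 V.
But -8.93 V < V_ov = 2.33 V, so the device is actually in triode.
In triode I_D = k_n[V_ov V_DS − ½ V_DS²] and I_D = (V_DD − V_DS)/R_D. Equating: 3.87 V_DS² − 19.06 V_DS + 12.1 = 0, giving V_DS = 0.749 V (the root below V_ov).
I_D = (12.1 − 0.749) / 2.87 = 3.96 mA.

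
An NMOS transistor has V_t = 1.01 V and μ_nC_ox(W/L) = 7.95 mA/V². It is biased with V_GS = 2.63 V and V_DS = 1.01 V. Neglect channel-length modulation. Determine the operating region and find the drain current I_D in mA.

Triode; I_D = 8.95 mA

V_ov = V_GS − V_t = 2.63 − 1.01 = 1.62 V.
Since V_DS = 1.01 V < V_ov = 1.62 V, the device is in the triode region.
I_D = k_n [V_ov · V_DS − ½ V_DS²] = 7.95 × [1.62 × 1.01 − 0.5 × 1.01²] = 8.95 mA.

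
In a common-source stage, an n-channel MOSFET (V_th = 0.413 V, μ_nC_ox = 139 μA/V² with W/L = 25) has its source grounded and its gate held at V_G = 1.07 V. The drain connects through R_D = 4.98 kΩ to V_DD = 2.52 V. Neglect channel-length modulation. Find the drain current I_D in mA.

I_D = 0.457 mA

V_GS = V_G = 1.07 V, so V_ov = 1.07 − 0.413 = 0.657 V.
k_n = μ_nC_ox · (W/L) = 3.475 mA/V².
Assume saturation: I_D = ½ k_n V_ov² = 0.5 × 3.475 × 0.657² = 0.75 mA, giving V_DS = V_DD − I_D R_D = 2.52 − 0.75 × 4.98 = -1.21 V.
But -1.21 V < V_ov = 0.657 V, so the device is actually in triode.
In triode I_D = k_n[V_ov V_DS − ½ V_DS²] and I_D = (V_DD − V_DS)/R_D. Equating: 8.65 V_DS² − 12.37 V_DS + 2.52 = 0, giving V_DS = 0.246 V (the root below V_ov).
I_D = (2.52 − 0.246) / 4.98 = 0.457 mA.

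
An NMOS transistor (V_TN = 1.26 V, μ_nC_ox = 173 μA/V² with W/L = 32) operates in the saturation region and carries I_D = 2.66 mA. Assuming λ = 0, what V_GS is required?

k_n = μ_nC_ox · (W/L) = 5.536 mA/V².
In saturation I_D = ½ k_n (V_GS − V_TN)², so V_GS − V_TN = √(2 I_D / k_n) = √(2 × 2.66 / 5.536) = 0.98 V.
V_GS = 1.26 + 0.98 = 2.24 V.

V_GS = 2.24 V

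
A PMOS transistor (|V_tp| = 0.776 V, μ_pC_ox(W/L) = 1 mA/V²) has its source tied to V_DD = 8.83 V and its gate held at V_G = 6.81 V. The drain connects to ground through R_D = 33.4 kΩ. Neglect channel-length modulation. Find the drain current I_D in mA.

I_D = 0.258 mA

V_SG = V_DD − V_G = 8.83 − 6.81 = 2.02 V, so V_ov = 2.02 − 0.776 = 1.24 V.
Assume saturation: I_D = ½ k_p V_ov² = 0.5 × 1 × 1.24² = 0.774 mA, giving V_SD = V_DD − I_D R_D = 8.83 − 0.774 × 33.4 = -17 V.
But -17 V < V_ov = 1.24 V, so the device is actually in triode.
In triode I_D = k_p[V_ov V_SD − ½ V_SD²] and I_D = (V_DD − V_SD)/R_D. Equating: 16.7 V_SD² − 42.55 V_SD + 8.83 = 0, giving V_SD = 0.228 V (the root below V_ov).
I_D = (8.83 − 0.228) / 33.4 = 0.258 mA.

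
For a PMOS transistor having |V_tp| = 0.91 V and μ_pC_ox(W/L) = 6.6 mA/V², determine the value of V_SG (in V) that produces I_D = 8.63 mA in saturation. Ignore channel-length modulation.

V_SG = 2.53 V

In saturation I_D = ½ k_p (V_SG − |V_tp|)², so V_SG − |V_tp| = √(2 I_D / k_p) = √(2 × 8.63 / 6.6) = 1.62 V.
V_SG = 0.91 + 1.62 = 2.53 V.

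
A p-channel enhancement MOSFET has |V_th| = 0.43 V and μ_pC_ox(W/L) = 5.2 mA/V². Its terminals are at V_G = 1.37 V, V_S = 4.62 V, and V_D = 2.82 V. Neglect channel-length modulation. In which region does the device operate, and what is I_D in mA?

Triode; I_D = 18.0 mA

V_SG = V_S − V_G = 4.62 − 1.37 = 3.25 V; V_SD = V_S − V_D = 4.62 − 2.82 = 1.8 V.
V_ov = V_SG − |V_th| = 3.25 − 0.43 = 2.82 V.
Since V_SD = 1.8 V < V_ov = 2.82 V, the device is in the triode region.
I_D = k_p [V_ov · V_SD − ½ V_SD²] = 5.2 × [2.82 × 1.8 − 0.5 × 1.8²] = 18 mA.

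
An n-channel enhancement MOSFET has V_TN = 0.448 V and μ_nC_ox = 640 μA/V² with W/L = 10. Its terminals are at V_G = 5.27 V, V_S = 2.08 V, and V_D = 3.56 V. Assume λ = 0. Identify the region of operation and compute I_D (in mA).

V_GS = V_G − V_S = 5.27 − 2.08 = 3.19 V; V_DS = V_D − V_S = 3.56 − 2.08 = 1.48 V.
k_n = μ_nC_ox · (W/L) = 6.4 mA/V².
V_ov = V_GS − V_TN = 3.19 − 0.448 = 2.74 V.
Since V_DS = 1.48 V < V_ov = 2.74 V, the device is in the triode region.
I_D = k_n [V_ov · V_DS − ½ V_DS²] = 6.4 × [2.74 × 1.48 − 0.5 × 1.48²] = 19 mA.

Triode; I_D = 19.0 mA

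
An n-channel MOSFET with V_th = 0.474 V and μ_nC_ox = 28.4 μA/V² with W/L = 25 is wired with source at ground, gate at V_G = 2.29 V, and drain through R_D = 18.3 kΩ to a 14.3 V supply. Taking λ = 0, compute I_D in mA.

I_D = 0.742 mA

V_GS = V_G = 2.29 V, so V_ov = 2.29 − 0.474 = 1.82 V.
k_n = μ_nC_ox · (W/L) = 0.71 mA/V².
Assume saturation: I_D = ½ k_n V_ov² = 0.5 × 0.71 × 1.82² = 1.17 mA, giving V_DS = V_DD − I_D R_D = 14.3 − 1.17 × 18.3 = -7.12 V.
But -7.12 V < V_ov = 1.82 V, so the device is actually in triode.
In triode I_D = k_n[V_ov V_DS − ½ V_DS²] and I_D = (V_DD − V_DS)/R_D. Equating: 6.5 V_DS² − 24.6 V_DS + 14.3 = 0, giving V_DS = 0.717 V (the root below V_ov).
I_D = (14.3 − 0.717) / 18.3 = 0.742 mA.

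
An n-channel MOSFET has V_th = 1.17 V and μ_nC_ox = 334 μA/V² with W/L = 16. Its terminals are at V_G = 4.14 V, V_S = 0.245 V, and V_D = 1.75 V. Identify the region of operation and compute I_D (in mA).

Triode; I_D = 15.9 mA

V_GS = V_G − V_S = 4.14 − 0.245 = 3.89 V; V_DS = V_D − V_S = 1.75 − 0.245 = 1.5 V.
k_n = μ_nC_ox · (W/L) = 5.344 mA/V².
V_ov = V_GS − V_th = 3.89 − 1.17 = 2.72 V.
Since V_DS = 1.5 V < V_ov = 2.72 V, the device is in the triode region.
I_D = k_n [V_ov · V_DS − ½ V_DS²] = 5.344 × [2.72 × 1.5 − 0.5 × 1.5²] = 15.9 mA.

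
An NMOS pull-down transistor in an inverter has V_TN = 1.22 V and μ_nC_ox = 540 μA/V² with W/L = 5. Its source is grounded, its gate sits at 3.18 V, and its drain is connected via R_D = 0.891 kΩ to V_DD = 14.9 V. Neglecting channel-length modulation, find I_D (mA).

V_GS = V_G = 3.18 V, so V_ov = 3.18 − 1.22 = 1.96 V.
k_n = μ_nC_ox · (W/L) = 2.7 mA/V².
Assume saturation: I_D = ½ k_n V_ov² = 0.5 × 2.7 × 1.96² = 5.19 mA, giving V_DS = V_DD − I_D R_D = 14.9 − 5.19 × 0.891 = 10.3 V.
V_DS = 10.3 V ≥ V_ov = 1.96 V, confirming saturation.

I_D = 5.19 mA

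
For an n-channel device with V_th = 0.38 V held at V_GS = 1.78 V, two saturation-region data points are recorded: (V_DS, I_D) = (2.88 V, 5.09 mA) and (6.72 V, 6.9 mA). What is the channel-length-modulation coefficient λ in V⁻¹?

With V_GS fixed, I_D ∝ (1 + λ V_DS) in saturation, so I_D2/I_D1 = (1 + λ V_DS2)/(1 + λ V_DS1).
6.9/5.09 = 1.356 = (1 + 6.72 λ)/(1 + 2.88 λ).
Solving: λ (I_D1 V_DS2 − I_D2 V_DS1) = I_D2 − I_D1, so λ = (6.9 − 5.09) / (5.09 × 6.72 − 6.9 × 2.88) = 1.81 / 14.3 = 0.126 V⁻¹.

λ = 0.126 V⁻¹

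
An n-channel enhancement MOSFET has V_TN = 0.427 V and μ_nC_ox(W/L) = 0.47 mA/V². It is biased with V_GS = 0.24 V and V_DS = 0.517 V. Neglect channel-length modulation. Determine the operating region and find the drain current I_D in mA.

Cutoff; I_D = 0 mA

V_GS = 0.24 V < V_TN = 0.427 V, so the transistor is in cutoff.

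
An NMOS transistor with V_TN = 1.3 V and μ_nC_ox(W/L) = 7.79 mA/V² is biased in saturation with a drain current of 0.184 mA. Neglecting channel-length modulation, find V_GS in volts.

In saturation I_D = ½ k_n (V_GS − V_TN)², so V_GS − V_TN = √(2 I_D / k_n) = √(2 × 0.184 / 7.79) = 0.217 V.
V_GS = 1.3 + 0.217 = 1.52 V.

V_GS = 1.52 V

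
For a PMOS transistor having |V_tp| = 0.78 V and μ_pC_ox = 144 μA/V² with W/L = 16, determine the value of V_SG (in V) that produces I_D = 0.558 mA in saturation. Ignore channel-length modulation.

V_SG = 1.48 V

k_p = μ_pC_ox · (W/L) = 2.304 mA/V².
In saturation I_D = ½ k_p (V_SG − |V_tp|)², so V_SG − |V_tp| = √(2 I_D / k_p) = √(2 × 0.558 / 2.304) = 0.696 V.
V_SG = 0.78 + 0.696 = 1.48 V.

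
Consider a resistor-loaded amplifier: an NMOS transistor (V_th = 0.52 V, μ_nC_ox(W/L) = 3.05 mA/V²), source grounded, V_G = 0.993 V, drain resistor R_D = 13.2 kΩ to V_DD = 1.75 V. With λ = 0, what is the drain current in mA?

V_GS = V_G = 0.993 V, so V_ov = 0.993 − 0.52 = 0.473 V.
Assume saturation: I_D = ½ k_n V_ov² = 0.5 × 3.05 × 0.473² = 0.341 mA, giving V_DS = V_DD − I_D R_D = 1.75 − 0.341 × 13.2 = -2.75 V.
But -2.75 V < V_ov = 0.473 V, so the device is actually in triode.
In triode I_D = k_n[V_ov V_DS − ½ V_DS²] and I_D = (V_DD − V_DS)/R_D. Equating: 20.1 V_DS² − 20.04 V_DS + 1.75 = 0, giving V_DS = 0.0967 V (the root below V_ov).
I_D = (1.75 − 0.0967) / 13.2 = 0.125 mA.

I_D = 0.125 mA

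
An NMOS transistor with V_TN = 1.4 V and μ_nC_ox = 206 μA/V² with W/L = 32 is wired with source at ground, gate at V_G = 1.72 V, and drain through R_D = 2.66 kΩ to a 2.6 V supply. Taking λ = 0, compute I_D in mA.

I_D = 0.338 mA

V_GS = V_G = 1.72 V, so V_ov = 1.72 − 1.4 = 0.32 V.
k_n = μ_nC_ox · (W/L) = 6.592 mA/V².
Assume saturation: I_D = ½ k_n V_ov² = 0.5 × 6.592 × 0.32² = 0.338 mA, giving V_DS = V_DD − I_D R_D = 2.6 − 0.338 × 2.66 = 1.7 V.
V_DS = 1.7 V ≥ V_ov = 0.32 V, confirming saturation.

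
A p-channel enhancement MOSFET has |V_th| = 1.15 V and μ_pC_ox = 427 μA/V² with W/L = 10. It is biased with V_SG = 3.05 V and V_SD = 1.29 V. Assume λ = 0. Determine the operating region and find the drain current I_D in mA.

Triode; I_D = 6.91 mA

k_p = μ_pC_ox · (W/L) = 4.27 mA/V².
V_ov = V_SG − |V_th| = 3.05 − 1.15 = 1.9 V.
Since V_SD = 1.29 V < V_ov = 1.9 V, the device is in the triode region.
I_D = k_p [V_ov · V_SD − ½ V_SD²] = 4.27 × [1.9 × 1.29 − 0.5 × 1.29²] = 6.91 mA.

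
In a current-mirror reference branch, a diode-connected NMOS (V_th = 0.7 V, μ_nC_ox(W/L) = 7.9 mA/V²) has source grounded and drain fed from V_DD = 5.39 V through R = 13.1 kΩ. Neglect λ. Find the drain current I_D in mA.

I_D = 0.336 mA

With gate tied to drain, V_GS = V_DS ≥ V_GS − V_th, so the device is in saturation.
KCL at the drain: ½ k_n (V_GS − V_th)² = (V_DD − V_GS)/R.
Let x = V_GS − 0.7. Then 51.7 x² + x − 4.69 = 0, giving x = 0.292 V (positive root), so V_GS = 0.992 V.
I_D = (V_DD − V_GS)/R = (5.39 − 0.992) / 13.1 = 0.336 mA.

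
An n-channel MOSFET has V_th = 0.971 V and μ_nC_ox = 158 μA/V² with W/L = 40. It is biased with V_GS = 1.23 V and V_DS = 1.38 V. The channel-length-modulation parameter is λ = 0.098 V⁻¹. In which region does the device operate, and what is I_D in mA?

k_n = μ_nC_ox · (W/L) = 6.32 mA/V².
V_ov = V_GS − V_th = 1.23 − 0.971 = 0.259 V.
Since V_DS = 1.38 V ≥ V_ov = 0.259 V, the device is in saturation.
I_D = ½ k_n V_ov² (1 + λ V_DS) = 0.5 × 6.32 × 0.259² × (1 + 0.098 × 1.38) = 0.241 mA.

Saturation; I_D = 0.241 mA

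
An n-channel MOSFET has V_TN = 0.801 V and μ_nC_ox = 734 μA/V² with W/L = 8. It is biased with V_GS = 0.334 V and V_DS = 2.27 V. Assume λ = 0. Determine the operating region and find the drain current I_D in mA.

Cutoff; I_D = 0 mA

V_GS = 0.334 V < V_TN = 0.801 V, so the transistor is in cutoff.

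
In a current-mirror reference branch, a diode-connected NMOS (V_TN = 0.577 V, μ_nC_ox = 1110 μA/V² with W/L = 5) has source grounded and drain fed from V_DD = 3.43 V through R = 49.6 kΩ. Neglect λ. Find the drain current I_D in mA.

With gate tied to drain, V_GS = V_DS ≥ V_GS − V_TN, so the device is in saturation.
k_n = μ_nC_ox · (W/L) = 5.55 mA/V².
KCL at the drain: ½ k_n (V_GS − V_TN)² = (V_DD − V_GS)/R.
Let x = V_GS − 0.577. Then 138 x² + x − 2.853 = 0, giving x = 0.14 V (positive root), so V_GS = 0.717 V.
I_D = (V_DD − V_GS)/R = (3.43 − 0.717) / 49.6 = 0.0547 mA.

I_D = 0.0547 mA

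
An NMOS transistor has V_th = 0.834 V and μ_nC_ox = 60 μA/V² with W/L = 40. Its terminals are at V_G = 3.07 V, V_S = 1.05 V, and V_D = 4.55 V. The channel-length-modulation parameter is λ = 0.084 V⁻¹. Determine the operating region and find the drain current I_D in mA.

Saturation; I_D = 2.18 mA

V_GS = V_G − V_S = 3.07 − 1.05 = 2.02 V; V_DS = V_D − V_S = 4.55 − 1.05 = 3.5 V.
k_n = μ_nC_ox · (W/L) = 2.4 mA/V².
V_ov = V_GS − V_th = 2.02 − 0.834 = 1.19 V.
Since V_DS = 3.5 V ≥ V_ov = 1.19 V, the device is in saturation.
I_D = ½ k_n V_ov² (1 + λ V_DS) = 0.5 × 2.4 × 1.19² × (1 + 0.084 × 3.5) = 2.18 mA.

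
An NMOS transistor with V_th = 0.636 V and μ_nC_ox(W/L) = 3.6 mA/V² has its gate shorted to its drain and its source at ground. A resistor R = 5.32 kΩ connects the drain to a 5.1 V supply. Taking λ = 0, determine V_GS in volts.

V_GS = 1.27 V

With gate tied to drain, V_GS = V_DS ≥ V_GS − V_th, so the device is in saturation.
KCL at the drain: ½ k_n (V_GS − V_th)² = (V_DD − V_GS)/R.
Let x = V_GS − 0.636. Then 9.58 x² + x − 4.464 = 0, giving x = 0.633 V (positive root), so V_GS = 1.27 V.
I_D = (V_DD − V_GS)/R = (5.1 − 1.27) / 5.32 = 0.72 mA.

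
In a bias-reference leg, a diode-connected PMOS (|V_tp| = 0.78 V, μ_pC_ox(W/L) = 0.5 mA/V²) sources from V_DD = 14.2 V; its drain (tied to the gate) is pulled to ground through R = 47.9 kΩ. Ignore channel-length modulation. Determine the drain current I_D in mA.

With gate tied to drain, V_SG = V_SD ≥ V_SG − |V_tp|, so the device is in saturation.
KCL at the drain: ½ k_p (V_SG − |V_tp|)² = (V_DD − V_SG)/R.
Let x = V_SG − 0.78. Then 12 x² + x − 13.42 = 0, giving x = 1.02 V (positive root), so V_SG = 1.8 V.
I_D = (V_DD − V_SG)/R = (14.2 − 1.8) / 47.9 = 0.259 mA.

I_D = 0.259 mA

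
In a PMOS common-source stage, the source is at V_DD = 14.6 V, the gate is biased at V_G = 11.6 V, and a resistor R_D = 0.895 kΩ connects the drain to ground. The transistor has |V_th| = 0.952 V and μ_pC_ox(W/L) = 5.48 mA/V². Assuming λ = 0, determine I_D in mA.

I_D = 11.5 mA

V_SG = V_DD − V_G = 14.6 − 11.6 = 3 V, so V_ov = 3 − 0.952 = 2.05 V.
Assume saturation: I_D = ½ k_p V_ov² = 0.5 × 5.48 × 2.05² = 11.5 mA, giving V_SD = V_DD − I_D R_D = 14.6 − 11.5 × 0.895 = 4.31 V.
V_SD = 4.31 V ≥ V_ov = 2.05 V, confirming saturation.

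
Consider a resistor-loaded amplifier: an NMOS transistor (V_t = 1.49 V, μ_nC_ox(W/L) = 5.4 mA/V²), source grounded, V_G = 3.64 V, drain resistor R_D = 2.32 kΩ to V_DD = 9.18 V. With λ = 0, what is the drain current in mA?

I_D = 3.80 mA

V_GS = V_G = 3.64 V, so V_ov = 3.64 − 1.49 = 2.15 V.
Assume saturation: I_D = ½ k_n V_ov² = 0.5 × 5.4 × 2.15² = 12.5 mA, giving V_DS = V_DD − I_D R_D = 9.18 − 12.5 × 2.32 = -19.8 V.
But -19.8 V < V_ov = 2.15 V, so the device is actually in triode.
In triode I_D = k_n[V_ov V_DS − ½ V_DS²] and I_D = (V_DD − V_DS)/R_D. Equating: 6.26 V_DS² − 27.94 V_DS + 9.18 = 0, giving V_DS = 0.357 V (the root below V_ov).
I_D = (9.18 − 0.357) / 2.32 = 3.8 mA.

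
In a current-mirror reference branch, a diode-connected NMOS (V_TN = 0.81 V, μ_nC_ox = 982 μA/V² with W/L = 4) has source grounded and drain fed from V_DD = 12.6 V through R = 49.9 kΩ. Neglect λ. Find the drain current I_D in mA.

With gate tied to drain, V_GS = V_DS ≥ V_GS − V_TN, so the device is in saturation.
k_n = μ_nC_ox · (W/L) = 3.928 mA/V².
KCL at the drain: ½ k_n (V_GS − V_TN)² = (V_DD − V_GS)/R.
Let x = V_GS − 0.81. Then 98 x² + x − 11.79 = 0, giving x = 0.342 V (positive root), so V_GS = 1.15 V.
I_D = (V_DD − V_GS)/R = (12.6 − 1.15) / 49.9 = 0.229 mA.

I_D = 0.229 mA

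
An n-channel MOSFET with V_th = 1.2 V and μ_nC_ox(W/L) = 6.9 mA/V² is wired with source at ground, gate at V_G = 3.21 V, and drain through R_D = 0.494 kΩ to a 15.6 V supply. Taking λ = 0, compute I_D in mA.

V_GS = V_G = 3.21 V, so V_ov = 3.21 − 1.2 = 2.01 V.
Assume saturation: I_D = ½ k_n V_ov² = 0.5 × 6.9 × 2.01² = 13.9 mA, giving V_DS = V_DD − I_D R_D = 15.6 − 13.9 × 0.494 = 8.71 V.
V_DS = 8.71 V ≥ V_ov = 2.01 V, confirming saturation.

I_D = 13.9 mA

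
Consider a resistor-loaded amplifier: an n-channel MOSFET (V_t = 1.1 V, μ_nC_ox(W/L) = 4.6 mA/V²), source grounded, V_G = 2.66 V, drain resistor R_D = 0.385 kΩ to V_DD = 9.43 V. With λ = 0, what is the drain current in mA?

V_GS = V_G = 2.66 V, so V_ov = 2.66 − 1.1 = 1.56 V.
Assume saturation: I_D = ½ k_n V_ov² = 0.5 × 4.6 × 1.56² = 5.6 mA, giving V_DS = V_DD − I_D R_D = 9.43 − 5.6 × 0.385 = 7.28 V.
V_DS = 7.28 V ≥ V_ov = 1.56 V, confirming saturation.

I_D = 5.60 mA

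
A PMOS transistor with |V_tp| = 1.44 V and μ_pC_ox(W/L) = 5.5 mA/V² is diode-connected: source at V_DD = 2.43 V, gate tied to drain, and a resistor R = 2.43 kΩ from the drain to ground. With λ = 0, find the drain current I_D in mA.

I_D = 0.277 mA

With gate tied to drain, V_SG = V_SD ≥ V_SG − |V_tp|, so the device is in saturation.
KCL at the drain: ½ k_p (V_SG − |V_tp|)² = (V_DD − V_SG)/R.
Let x = V_SG − 1.44. Then 6.68 x² + x − 0.99 = 0, giving x = 0.317 V (positive root), so V_SG = 1.76 V.
I_D = (V_DD − V_SG)/R = (2.43 − 1.76) / 2.43 = 0.277 mA.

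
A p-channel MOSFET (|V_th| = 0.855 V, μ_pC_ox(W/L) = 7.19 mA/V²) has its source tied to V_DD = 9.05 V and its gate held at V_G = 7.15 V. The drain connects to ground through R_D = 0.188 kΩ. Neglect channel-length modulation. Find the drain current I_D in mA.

I_D = 3.93 mA

V_SG = V_DD − V_G = 9.05 − 7.15 = 1.9 V, so V_ov = 1.9 − 0.855 = 1.05 V.
Assume saturation: I_D = ½ k_p V_ov² = 0.5 × 7.19 × 1.05² = 3.93 mA, giving V_SD = V_DD − I_D R_D = 9.05 − 3.93 × 0.188 = 8.31 V.
V_SD = 8.31 V ≥ V_ov = 1.05 V, confirming saturation.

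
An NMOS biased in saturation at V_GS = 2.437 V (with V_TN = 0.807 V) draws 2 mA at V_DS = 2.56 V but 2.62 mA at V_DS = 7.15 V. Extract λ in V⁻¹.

With V_GS fixed, I_D ∝ (1 + λ V_DS) in saturation, so I_D2/I_D1 = (1 + λ V_DS2)/(1 + λ V_DS1).
2.62/2 = 1.31 = (1 + 7.15 λ)/(1 + 2.56 λ).
Solving: λ (I_D1 V_DS2 − I_D2 V_DS1) = I_D2 − I_D1, so λ = (2.62 − 2) / (2 × 7.15 − 2.62 × 2.56) = 0.62 / 7.59 = 0.0817 V⁻¹.

λ = 0.0817 V⁻¹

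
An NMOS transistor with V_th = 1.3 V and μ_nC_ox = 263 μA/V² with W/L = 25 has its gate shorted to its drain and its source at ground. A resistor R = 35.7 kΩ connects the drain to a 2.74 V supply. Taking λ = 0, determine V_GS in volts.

V_GS = 1.41 V

With gate tied to drain, V_GS = V_DS ≥ V_GS − V_th, so the device is in saturation.
k_n = μ_nC_ox · (W/L) = 6.575 mA/V².
KCL at the drain: ½ k_n (V_GS − V_th)² = (V_DD − V_GS)/R.
Let x = V_GS − 1.3. Then 117 x² + x − 1.44 = 0, giving x = 0.107 V (positive root), so V_GS = 1.41 V.
I_D = (V_DD − V_GS)/R = (2.74 − 1.41) / 35.7 = 0.0374 mA.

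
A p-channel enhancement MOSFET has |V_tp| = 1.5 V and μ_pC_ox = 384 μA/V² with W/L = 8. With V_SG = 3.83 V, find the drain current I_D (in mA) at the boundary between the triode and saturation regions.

At the boundary V_SD = V_ov = V_SG − |V_tp| = 3.83 − 1.5 = 2.33 V.
k_p = μ_pC_ox · (W/L) = 3.072 mA/V².
I_D = ½ k_p V_ov² = 0.5 × 3.072 × 2.33² = 8.34 mA.

I_D = 8.34 mA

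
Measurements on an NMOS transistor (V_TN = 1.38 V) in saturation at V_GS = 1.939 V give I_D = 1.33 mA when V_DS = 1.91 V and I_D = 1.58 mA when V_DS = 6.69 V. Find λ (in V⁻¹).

λ = 0.0425 V⁻¹

With V_GS fixed, I_D ∝ (1 + λ V_DS) in saturation, so I_D2/I_D1 = (1 + λ V_DS2)/(1 + λ V_DS1).
1.58/1.33 = 1.188 = (1 + 6.69 λ)/(1 + 1.91 λ).
Solving: λ (I_D1 V_DS2 − I_D2 V_DS1) = I_D2 − I_D1, so λ = (1.58 − 1.33) / (1.33 × 6.69 − 1.58 × 1.91) = 0.25 / 5.88 = 0.0425 V⁻¹.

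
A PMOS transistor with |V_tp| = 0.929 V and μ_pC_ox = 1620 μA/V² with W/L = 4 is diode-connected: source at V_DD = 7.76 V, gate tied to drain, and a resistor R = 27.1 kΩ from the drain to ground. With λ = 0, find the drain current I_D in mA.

With gate tied to drain, V_SG = V_SD ≥ V_SG − |V_tp|, so the device is in saturation.
k_p = μ_pC_ox · (W/L) = 6.48 mA/V².
KCL at the drain: ½ k_p (V_SG − |V_tp|)² = (V_DD − V_SG)/R.
Let x = V_SG − 0.929. Then 87.8 x² + x − 6.831 = 0, giving x = 0.273 V (positive root), so V_SG = 1.2 V.
I_D = (V_DD − V_SG)/R = (7.76 − 1.2) / 27.1 = 0.242 mA.

I_D = 0.242 mA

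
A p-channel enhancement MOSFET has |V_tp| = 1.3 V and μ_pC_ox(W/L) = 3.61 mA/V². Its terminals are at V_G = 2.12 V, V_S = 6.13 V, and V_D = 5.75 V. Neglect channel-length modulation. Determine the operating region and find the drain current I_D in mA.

Triode; I_D = 3.46 mA

V_SG = V_S − V_G = 6.13 − 2.12 = 4.01 V; V_SD = V_S − V_D = 6.13 − 5.75 = 0.38 V.
V_ov = V_SG − |V_tp| = 4.01 − 1.3 = 2.71 V.
Since V_SD = 0.38 V < V_ov = 2.71 V, the device is in the triode region.
I_D = k_p [V_ov · V_SD − ½ V_SD²] = 3.61 × [2.71 × 0.38 − 0.5 × 0.38²] = 3.46 mA.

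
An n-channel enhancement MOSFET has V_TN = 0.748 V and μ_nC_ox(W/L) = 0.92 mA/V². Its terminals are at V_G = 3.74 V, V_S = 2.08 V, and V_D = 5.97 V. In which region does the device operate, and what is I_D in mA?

V_GS = V_G − V_S = 3.74 − 2.08 = 1.66 V; V_DS = V_D − V_S = 5.97 − 2.08 = 3.89 V.
V_ov = V_GS − V_TN = 1.66 − 0.748 = 0.912 V.
Since V_DS = 3.89 V ≥ V_ov = 0.912 V, the device is in saturation.
I_D = ½ k_n V_ov² = 0.5 × 0.92 × 0.912² = 0.383 mA.

Saturation; I_D = 0.383 mA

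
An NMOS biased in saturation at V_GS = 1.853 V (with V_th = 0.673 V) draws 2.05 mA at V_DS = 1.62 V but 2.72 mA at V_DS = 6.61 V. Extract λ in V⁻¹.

λ = 0.0733 V⁻¹

With V_GS fixed, I_D ∝ (1 + λ V_DS) in saturation, so I_D2/I_D1 = (1 + λ V_DS2)/(1 + λ V_DS1).
2.72/2.05 = 1.327 = (1 + 6.61 λ)/(1 + 1.62 λ).
Solving: λ (I_D1 V_DS2 − I_D2 V_DS1) = I_D2 − I_D1, so λ = (2.72 − 2.05) / (2.05 × 6.61 − 2.72 × 1.62) = 0.67 / 9.14 = 0.0733 V⁻¹.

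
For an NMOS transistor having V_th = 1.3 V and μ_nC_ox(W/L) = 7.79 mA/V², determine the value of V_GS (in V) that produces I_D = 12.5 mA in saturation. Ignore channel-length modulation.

V_GS = 3.09 V

In saturation I_D = ½ k_n (V_GS − V_th)², so V_GS − V_th = √(2 I_D / k_n) = √(2 × 12.5 / 7.79) = 1.79 V.
V_GS = 1.3 + 1.79 = 3.09 V.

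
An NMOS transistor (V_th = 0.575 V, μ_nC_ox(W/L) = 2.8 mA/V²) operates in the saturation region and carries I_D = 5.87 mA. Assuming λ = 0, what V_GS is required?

V_GS = 2.62 V

In saturation I_D = ½ k_n (V_GS − V_th)², so V_GS − V_th = √(2 I_D / k_n) = √(2 × 5.87 / 2.8) = 2.05 V.
V_GS = 0.575 + 2.05 = 2.62 V.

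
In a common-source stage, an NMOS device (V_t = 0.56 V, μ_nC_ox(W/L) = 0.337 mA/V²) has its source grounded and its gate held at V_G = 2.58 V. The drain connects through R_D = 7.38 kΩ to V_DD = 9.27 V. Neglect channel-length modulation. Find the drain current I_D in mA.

I_D = 0.688 mA

V_GS = V_G = 2.58 V, so V_ov = 2.58 − 0.56 = 2.02 V.
Assume saturation: I_D = ½ k_n V_ov² = 0.5 × 0.337 × 2.02² = 0.688 mA, giving V_DS = V_DD − I_D R_D = 9.27 − 0.688 × 7.38 = 4.2 V.
V_DS = 4.2 V ≥ V_ov = 2.02 V, confirming saturation.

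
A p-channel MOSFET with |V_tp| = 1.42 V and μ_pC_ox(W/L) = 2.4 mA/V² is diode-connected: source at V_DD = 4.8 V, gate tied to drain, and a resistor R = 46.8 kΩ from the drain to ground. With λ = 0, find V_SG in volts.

V_SG = 1.66 V

With gate tied to drain, V_SG = V_SD ≥ V_SG − |V_tp|, so the device is in saturation.
KCL at the drain: ½ k_p (V_SG − |V_tp|)² = (V_DD − V_SG)/R.
Let x = V_SG − 1.42. Then 56.2 x² + x − 3.38 = 0, giving x = 0.237 V (positive root), so V_SG = 1.66 V.
I_D = (V_DD − V_SG)/R = (4.8 − 1.66) / 46.8 = 0.0672 mA.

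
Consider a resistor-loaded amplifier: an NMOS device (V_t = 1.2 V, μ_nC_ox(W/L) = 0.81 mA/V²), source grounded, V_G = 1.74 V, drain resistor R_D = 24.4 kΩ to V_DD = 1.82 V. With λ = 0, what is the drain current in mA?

V_GS = V_G = 1.74 V, so V_ov = 1.74 − 1.2 = 0.54 V.
Assume saturation: I_D = ½ k_n V_ov² = 0.5 × 0.81 × 0.54² = 0.118 mA, giving V_DS = V_DD − I_D R_D = 1.82 − 0.118 × 24.4 = -1.06 V.
But -1.06 V < V_ov = 0.54 V, so the device is actually in triode.
In triode I_D = k_n[V_ov V_DS − ½ V_DS²] and I_D = (V_DD − V_DS)/R_D. Equating: 9.88 V_DS² − 11.67 V_DS + 1.82 = 0, giving V_DS = 0.185 V (the root below V_ov).
I_D = (1.82 − 0.185) / 24.4 = 0.067 mA.

I_D = 0.0670 mA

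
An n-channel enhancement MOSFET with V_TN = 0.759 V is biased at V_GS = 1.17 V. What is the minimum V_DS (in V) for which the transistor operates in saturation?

The boundary between triode and saturation is V_DS = V_GS − V_TN = V_ov.
V_ov = 1.17 − 0.759 = 0.411 V.

V_DS,sat = 0.411 V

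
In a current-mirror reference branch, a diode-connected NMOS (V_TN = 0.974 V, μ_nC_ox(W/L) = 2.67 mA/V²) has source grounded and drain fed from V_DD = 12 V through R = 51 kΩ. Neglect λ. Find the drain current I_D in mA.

I_D = 0.208 mA

With gate tied to drain, V_GS = V_DS ≥ V_GS − V_TN, so the device is in saturation.
KCL at the drain: ½ k_n (V_GS − V_TN)² = (V_DD − V_GS)/R.
Let x = V_GS − 0.974. Then 68.1 x² + x − 11.03 = 0, giving x = 0.395 V (positive root), so V_GS = 1.37 V.
I_D = (V_DD − V_GS)/R = (12 − 1.37) / 51 = 0.208 mA.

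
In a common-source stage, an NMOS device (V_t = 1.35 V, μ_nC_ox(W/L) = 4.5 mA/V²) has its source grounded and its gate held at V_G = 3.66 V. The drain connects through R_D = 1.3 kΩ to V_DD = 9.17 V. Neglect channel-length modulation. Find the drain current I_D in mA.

V_GS = V_G = 3.66 V, so V_ov = 3.66 − 1.35 = 2.31 V.
Assume saturation: I_D = ½ k_n V_ov² = 0.5 × 4.5 × 2.31² = 12 mA, giving V_DS = V_DD − I_D R_D = 9.17 − 12 × 1.3 = -6.44 V.
But -6.44 V < V_ov = 2.31 V, so the device is actually in triode.
In triode I_D = k_n[V_ov V_DS − ½ V_DS²] and I_D = (V_DD − V_DS)/R_D. Equating: 2.93 V_DS² − 14.51 V_DS + 9.17 = 0, giving V_DS = 0.743 V (the root below V_ov).
I_D = (9.17 − 0.743) / 1.3 = 6.48 mA.

I_D = 6.48 mA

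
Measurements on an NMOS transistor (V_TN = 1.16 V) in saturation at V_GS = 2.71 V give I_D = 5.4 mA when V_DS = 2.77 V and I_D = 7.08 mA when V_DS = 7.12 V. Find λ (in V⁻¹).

λ = 0.0892 V⁻¹

With V_GS fixed, I_D ∝ (1 + λ V_DS) in saturation, so I_D2/I_D1 = (1 + λ V_DS2)/(1 + λ V_DS1).
7.08/5.4 = 1.311 = (1 + 7.12 λ)/(1 + 2.77 λ).
Solving: λ (I_D1 V_DS2 − I_D2 V_DS1) = I_D2 − I_D1, so λ = (7.08 − 5.4) / (5.4 × 7.12 − 7.08 × 2.77) = 1.68 / 18.8 = 0.0892 V⁻¹.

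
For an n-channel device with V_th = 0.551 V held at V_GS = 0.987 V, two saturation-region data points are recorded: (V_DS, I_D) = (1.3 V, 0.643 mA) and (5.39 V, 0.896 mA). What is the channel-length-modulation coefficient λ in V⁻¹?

With V_GS fixed, I_D ∝ (1 + λ V_DS) in saturation, so I_D2/I_D1 = (1 + λ V_DS2)/(1 + λ V_DS1).
0.896/0.643 = 1.393 = (1 + 5.39 λ)/(1 + 1.3 λ).
Solving: λ (I_D1 V_DS2 − I_D2 V_DS1) = I_D2 − I_D1, so λ = (0.896 − 0.643) / (0.643 × 5.39 − 0.896 × 1.3) = 0.253 / 2.3 = 0.11 V⁻¹.

λ = 0.110 V⁻¹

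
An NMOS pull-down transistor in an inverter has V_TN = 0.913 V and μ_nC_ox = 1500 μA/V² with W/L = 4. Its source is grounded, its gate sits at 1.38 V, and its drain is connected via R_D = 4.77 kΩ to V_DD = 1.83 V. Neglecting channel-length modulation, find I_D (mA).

I_D = 0.352 mA

V_GS = V_G = 1.38 V, so V_ov = 1.38 − 0.913 = 0.467 V.
k_n = μ_nC_ox · (W/L) = 6 mA/V².
Assume saturation: I_D = ½ k_n V_ov² = 0.5 × 6 × 0.467² = 0.654 mA, giving V_DS = V_DD − I_D R_D = 1.83 − 0.654 × 4.77 = -1.29 V.
But -1.29 V < V_ov = 0.467 V, so the device is actually in triode.
In triode I_D = k_n[V_ov V_DS − ½ V_DS²] and I_D = (V_DD − V_DS)/R_D. Equating: 14.3 V_DS² − 14.37 V_DS + 1.83 = 0, giving V_DS = 0.15 V (the root below V_ov).
I_D = (1.83 − 0.15) / 4.77 = 0.352 mA.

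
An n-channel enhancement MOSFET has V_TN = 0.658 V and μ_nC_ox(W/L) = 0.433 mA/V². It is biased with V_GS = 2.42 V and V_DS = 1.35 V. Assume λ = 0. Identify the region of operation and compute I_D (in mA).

Triode; I_D = 0.635 mA

V_ov = V_GS − V_TN = 2.42 − 0.658 = 1.76 V.
Since V_DS = 1.35 V < V_ov = 1.76 V, the device is in the triode region.
I_D = k_n [V_ov · V_DS − ½ V_DS²] = 0.433 × [1.76 × 1.35 − 0.5 × 1.35²] = 0.635 mA.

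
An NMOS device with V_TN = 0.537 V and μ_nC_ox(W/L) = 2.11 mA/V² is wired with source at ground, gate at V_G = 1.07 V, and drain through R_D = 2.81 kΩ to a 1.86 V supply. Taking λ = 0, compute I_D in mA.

V_GS = V_G = 1.07 V, so V_ov = 1.07 − 0.537 = 0.533 V.
Assume saturation: I_D = ½ k_n V_ov² = 0.5 × 2.11 × 0.533² = 0.3 mA, giving V_DS = V_DD − I_D R_D = 1.86 − 0.3 × 2.81 = 1.02 V.
V_DS = 1.02 V ≥ V_ov = 0.533 V, confirming saturation.

I_D = 0.300 mA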